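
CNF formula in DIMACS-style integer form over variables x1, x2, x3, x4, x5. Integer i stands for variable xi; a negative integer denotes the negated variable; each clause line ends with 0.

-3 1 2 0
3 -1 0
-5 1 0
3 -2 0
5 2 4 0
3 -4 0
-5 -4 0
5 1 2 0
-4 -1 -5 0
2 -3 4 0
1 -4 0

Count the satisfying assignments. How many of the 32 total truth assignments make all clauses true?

Satisfying assignments:
  x1=0 x2=1 x3=1 x4=0 x5=0
  x1=1 x2=0 x3=1 x4=1 x5=0
  x1=1 x2=1 x3=1 x4=0 x5=0
  x1=1 x2=1 x3=1 x4=0 x5=1
  x1=1 x2=1 x3=1 x4=1 x5=0
Count: 5.

5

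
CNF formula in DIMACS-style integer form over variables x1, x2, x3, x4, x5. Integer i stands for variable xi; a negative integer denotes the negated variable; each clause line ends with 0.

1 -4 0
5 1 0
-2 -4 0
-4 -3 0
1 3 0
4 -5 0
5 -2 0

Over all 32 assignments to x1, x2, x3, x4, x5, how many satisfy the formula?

4

Satisfying assignments:
  x1=1 x2=0 x3=0 x4=0 x5=0
  x1=1 x2=0 x3=0 x4=1 x5=0
  x1=1 x2=0 x3=0 x4=1 x5=1
  x1=1 x2=0 x3=1 x4=0 x5=0
That's 4 in total.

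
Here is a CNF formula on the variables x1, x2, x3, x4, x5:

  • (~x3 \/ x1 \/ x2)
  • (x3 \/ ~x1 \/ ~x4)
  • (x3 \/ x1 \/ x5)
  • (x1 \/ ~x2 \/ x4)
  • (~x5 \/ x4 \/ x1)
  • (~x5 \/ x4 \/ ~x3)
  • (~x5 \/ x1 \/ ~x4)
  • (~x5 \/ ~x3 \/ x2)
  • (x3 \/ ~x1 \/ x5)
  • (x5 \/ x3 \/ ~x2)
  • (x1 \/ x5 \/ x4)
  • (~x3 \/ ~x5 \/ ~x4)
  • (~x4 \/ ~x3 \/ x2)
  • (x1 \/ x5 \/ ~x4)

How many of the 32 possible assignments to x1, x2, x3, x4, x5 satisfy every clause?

5

The models are:
  x1=T x2=F x3=F x4=F x5=T
  x1=T x2=F x3=T x4=F x5=F
  x1=T x2=T x3=F x4=F x5=T
  x1=T x2=T x3=T x4=F x5=F
  x1=T x2=T x3=T x4=T x5=F
That's 5 in total.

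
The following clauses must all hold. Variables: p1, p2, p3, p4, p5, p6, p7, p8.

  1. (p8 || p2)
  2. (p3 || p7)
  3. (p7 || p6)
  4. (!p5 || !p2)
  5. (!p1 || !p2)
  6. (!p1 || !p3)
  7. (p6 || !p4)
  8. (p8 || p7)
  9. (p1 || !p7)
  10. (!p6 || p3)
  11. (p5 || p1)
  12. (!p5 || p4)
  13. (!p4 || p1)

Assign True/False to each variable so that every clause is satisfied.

p8 occurs only positively in the remaining clauses — set p8 = True.
Set p1 = True and propagate.
  then p2 is forced to False.
  then p3 is forced to False.
  then p7 is forced to True.
  then p6 is forced to False.
  then p4 is forced to False.
  then p5 is forced to False.

p1=True, p2=False, p3=False, p4=False, p5=False, p6=False, p7=True, p8=True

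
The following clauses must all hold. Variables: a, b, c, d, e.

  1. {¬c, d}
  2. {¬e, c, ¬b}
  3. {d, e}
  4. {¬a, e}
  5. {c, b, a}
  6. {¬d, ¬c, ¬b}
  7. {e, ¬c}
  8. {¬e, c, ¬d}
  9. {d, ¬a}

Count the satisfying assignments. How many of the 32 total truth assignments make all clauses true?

Satisfying assignments:
  a=F b=F c=T d=T e=T
  a=F b=T c=F d=T e=F
  a=T b=F c=T d=T e=T
Count: 3.

3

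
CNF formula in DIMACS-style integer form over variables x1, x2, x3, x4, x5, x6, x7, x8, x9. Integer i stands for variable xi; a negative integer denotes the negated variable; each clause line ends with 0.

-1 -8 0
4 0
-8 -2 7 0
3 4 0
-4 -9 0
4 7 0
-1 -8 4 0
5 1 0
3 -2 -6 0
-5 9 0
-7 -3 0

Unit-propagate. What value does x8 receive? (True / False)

Unit clause (x4) sets x4 = True.
(!x4 || !x9): since x4 = True, the clause reduces to (!x9). x9 = False.
(x9 || !x5) with x9 = False leaves only !x5, so x5 = False.
In (x5 || x1), x5 is now false; x1 must hold, so x1 = True.
(!x1 || !x8): since x1 = True, the clause reduces to (!x8). x8 = False.

False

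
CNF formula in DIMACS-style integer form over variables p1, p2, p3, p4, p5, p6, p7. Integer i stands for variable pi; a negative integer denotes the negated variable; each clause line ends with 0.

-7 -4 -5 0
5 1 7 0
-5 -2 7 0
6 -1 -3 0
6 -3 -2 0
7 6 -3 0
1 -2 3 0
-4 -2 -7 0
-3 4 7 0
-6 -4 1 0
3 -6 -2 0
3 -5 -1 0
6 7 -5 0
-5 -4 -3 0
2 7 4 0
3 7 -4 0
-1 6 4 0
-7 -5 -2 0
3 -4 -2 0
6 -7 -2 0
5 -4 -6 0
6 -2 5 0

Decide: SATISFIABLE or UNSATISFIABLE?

SATISFIABLE

Branch on p1: take p1 = True.
Branch on p2: take p2 = False.
The remaining clauses are satisfied by p3 = False, p4 = True, p5 = False, p6 = False, p7 = True.
So p1 = T  p2 = F  p3 = F  p4 = T  p5 = F  p6 = F  p7 = T is a satisfying assignment.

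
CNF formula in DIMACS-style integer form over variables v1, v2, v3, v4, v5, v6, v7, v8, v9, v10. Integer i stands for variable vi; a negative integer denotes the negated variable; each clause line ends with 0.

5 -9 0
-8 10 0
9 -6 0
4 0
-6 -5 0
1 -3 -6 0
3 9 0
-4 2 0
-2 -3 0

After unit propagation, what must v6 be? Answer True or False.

False

(v4) is a unit clause: v4 = True.
(¬v4 ∨ v2): since v4 = True, the clause reduces to (v2). v2 = True.
(¬v2 ∨ ¬v3): since v2 = True, the clause reduces to (¬v3). v3 = False.
In (v9 ∨ v3), v3 is now false; v9 must hold, so v9 = True.
In (v5 ∨ ¬v9), ¬v9 is now false; v5 must hold, so v5 = True.
In (¬v5 ∨ ¬v6), ¬v5 is now false; ¬v6 must hold, so v6 = False.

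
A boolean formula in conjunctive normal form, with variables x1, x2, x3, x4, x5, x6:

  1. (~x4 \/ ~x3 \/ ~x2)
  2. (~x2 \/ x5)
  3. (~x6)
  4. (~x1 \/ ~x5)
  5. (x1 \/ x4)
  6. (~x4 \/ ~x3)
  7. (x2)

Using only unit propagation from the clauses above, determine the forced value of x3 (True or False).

False

(~x6) stands alone — x6 = False.
(x2) stands alone — x2 = True.
From (~x2 \/ x5) and x2 = True: x5 = True.
(~x1 \/ ~x5) with x5 = True leaves only ~x1, so x1 = False.
(x4 \/ x1): since x1 = False, the clause reduces to (x4). x4 = True.
(~x3 \/ ~x2 \/ ~x4) with x4 = True, x2 = True leaves only ~x3, so x3 = False.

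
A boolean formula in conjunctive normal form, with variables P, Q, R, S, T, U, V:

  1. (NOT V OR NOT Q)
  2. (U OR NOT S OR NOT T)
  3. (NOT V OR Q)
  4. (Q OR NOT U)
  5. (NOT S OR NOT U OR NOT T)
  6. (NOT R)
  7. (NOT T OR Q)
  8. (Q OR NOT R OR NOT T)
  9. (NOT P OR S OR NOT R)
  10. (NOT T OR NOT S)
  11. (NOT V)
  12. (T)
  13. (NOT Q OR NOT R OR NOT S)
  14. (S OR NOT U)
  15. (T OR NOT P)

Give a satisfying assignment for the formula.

P=True, Q=True, R=False, S=False, T=True, U=False, V=False

Check each clause:
  1. (NOT V OR NOT Q) — NOT V is true.
  2. (U OR NOT S OR NOT T) — NOT S is true.
  3. (NOT V OR Q) — NOT V is true.
  4. (NOT U OR Q) — Q is true.
  5. (NOT S OR NOT U OR NOT T) — NOT U is true.
  6. (NOT R) — NOT R is true.
  7. (Q OR NOT T) — Q is true.
  8. (Q OR NOT T OR NOT R) — Q is true.
  9. (NOT P OR NOT R OR S) — NOT R is true.
  10. (NOT T OR NOT S) — NOT S is true.
  11. (NOT V) — NOT V is true.
  12. (T) — T is true.
  13. (NOT S OR NOT Q OR NOT R) — NOT S is true.
  14. (NOT U OR S) — NOT U is true.
  15. (NOT P OR T) — T is true.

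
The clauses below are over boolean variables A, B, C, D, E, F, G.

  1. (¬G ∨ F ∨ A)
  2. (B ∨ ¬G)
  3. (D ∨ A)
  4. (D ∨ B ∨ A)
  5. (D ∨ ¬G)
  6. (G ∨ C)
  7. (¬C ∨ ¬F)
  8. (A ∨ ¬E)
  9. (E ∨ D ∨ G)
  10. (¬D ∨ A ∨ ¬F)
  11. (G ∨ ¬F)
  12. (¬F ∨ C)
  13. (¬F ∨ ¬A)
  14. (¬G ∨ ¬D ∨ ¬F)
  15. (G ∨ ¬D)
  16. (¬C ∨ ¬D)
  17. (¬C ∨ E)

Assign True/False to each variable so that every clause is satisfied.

A=T, B=T, C=F, D=T, E=T, F=F, G=T

Check each clause:
  1. (A ∨ F ∨ ¬G) — A is true.
  2. (¬G ∨ B) — B is true.
  3. (A ∨ D) — A is true.
  4. (B ∨ D ∨ A) — A is true.
  5. (¬G ∨ D) — D is true.
  6. (G ∨ C) — G is true.
  7. (¬F ∨ ¬C) — ¬F is true.
  8. (¬E ∨ A) — A is true.
  9. (G ∨ D ∨ E) — D is true.
  10. (¬F ∨ A ∨ ¬D) — A is true.
  11. (¬F ∨ G) — ¬F is true.
  12. (¬F ∨ C) — ¬F is true.
  13. (¬F ∨ ¬A) — ¬F is true.
  14. (¬D ∨ ¬G ∨ ¬F) — ¬F is true.
  15. (G ∨ ¬D) — G is true.
  16. (¬D ∨ ¬C) — ¬C is true.
  17. (E ∨ ¬C) — E is true.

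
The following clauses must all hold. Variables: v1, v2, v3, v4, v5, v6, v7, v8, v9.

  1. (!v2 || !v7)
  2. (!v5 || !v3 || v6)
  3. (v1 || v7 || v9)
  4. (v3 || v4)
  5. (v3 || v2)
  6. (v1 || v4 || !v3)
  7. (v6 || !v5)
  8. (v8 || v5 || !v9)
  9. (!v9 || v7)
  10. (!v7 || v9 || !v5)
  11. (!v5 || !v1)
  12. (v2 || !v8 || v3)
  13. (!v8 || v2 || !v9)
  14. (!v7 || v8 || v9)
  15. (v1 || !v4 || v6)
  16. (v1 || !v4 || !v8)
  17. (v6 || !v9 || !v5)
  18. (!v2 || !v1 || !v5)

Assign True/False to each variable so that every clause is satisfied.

Pure literal: v6 appears only positively; assign v6 = True.
Try v1 = True.
  then v5 is forced to False.
Branch on v2: take v2 = False.
  then v3 is forced to True.
Branch on v7: take v7 = False.
  then v9 is forced to False.
v4, v8 are now unconstrained; take v4 = True, v8 = True.
Check each clause:
  1. (!v7 || !v2) — !v7 is true.
  2. (!v5 || !v3 || v6) — !v5 is true.
  3. (v9 || v7 || v1) — v1 is true.
  4. (v3 || v4) — v3 is true.
  5. (v2 || v3) — v3 is true.
  6. (v1 || !v3 || v4) — v1 is true.
  7. (!v5 || v6) — !v5 is true.
  8. (v8 || v5 || !v9) — v8 is true.
  9. (v7 || !v9) — !v9 is true.
  10. (v9 || !v5 || !v7) — !v7 is true.
  11. (!v1 || !v5) — !v5 is true.
  12. (v2 || v3 || !v8) — v3 is true.
  13. (v2 || !v8 || !v9) — !v9 is true.
  14. (v9 || v8 || !v7) — v8 is true.
  15. (!v4 || v6 || v1) — v1 is true.
  16. (v1 || !v8 || !v4) — v1 is true.
  17. (v6 || !v5 || !v9) — !v5 is true.
  18. (!v5 || !v1 || !v2) — !v5 is true.

v1=T, v2=F, v3=T, v4=T, v5=F, v6=T, v7=F, v8=T, v9=F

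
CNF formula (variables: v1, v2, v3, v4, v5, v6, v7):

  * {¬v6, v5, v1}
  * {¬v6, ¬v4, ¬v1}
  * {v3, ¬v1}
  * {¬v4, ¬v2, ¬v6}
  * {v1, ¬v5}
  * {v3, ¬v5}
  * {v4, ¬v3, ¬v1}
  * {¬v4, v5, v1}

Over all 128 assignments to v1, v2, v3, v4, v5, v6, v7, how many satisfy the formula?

16

Case analysis on v1 and v4:
  v1=1, v4=1: forces v3=1; v6=0; v2, v5, v7 free → 2^3 = 8.
  v1=1, v4=0: a clause becomes empty — 0.
  v1=0, v4=1: a clause becomes empty — 0.
  v1=0, v4=0: forces v5=0; v6=0; v2, v3, v7 free → 2^3 = 8.
Total: 8 + 0 + 0 + 8 = 16.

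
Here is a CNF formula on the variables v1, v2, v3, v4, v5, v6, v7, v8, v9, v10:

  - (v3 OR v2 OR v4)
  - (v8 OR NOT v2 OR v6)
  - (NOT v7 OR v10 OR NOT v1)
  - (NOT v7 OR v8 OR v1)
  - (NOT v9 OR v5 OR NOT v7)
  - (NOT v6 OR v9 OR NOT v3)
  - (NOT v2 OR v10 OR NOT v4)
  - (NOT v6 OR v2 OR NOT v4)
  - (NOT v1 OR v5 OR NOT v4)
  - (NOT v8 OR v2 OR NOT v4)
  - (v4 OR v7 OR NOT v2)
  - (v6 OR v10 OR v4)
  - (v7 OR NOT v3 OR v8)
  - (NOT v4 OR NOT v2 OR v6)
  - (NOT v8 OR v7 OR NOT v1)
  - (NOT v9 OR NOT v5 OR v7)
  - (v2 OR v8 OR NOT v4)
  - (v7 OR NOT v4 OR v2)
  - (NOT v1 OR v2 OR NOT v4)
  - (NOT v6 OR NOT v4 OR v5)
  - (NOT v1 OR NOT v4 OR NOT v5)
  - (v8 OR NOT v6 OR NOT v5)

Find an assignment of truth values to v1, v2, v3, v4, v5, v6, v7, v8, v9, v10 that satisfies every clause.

v1=F, v2=F, v3=T, v4=F, v5=T, v6=T, v7=T, v8=T, v9=T, v10=F

Set v1 = False and propagate.
Set v2 = False and propagate.
The remaining clauses are satisfied by v3 = True, v4 = False, v5 = True, v6 = True, v7 = True, v8 = True, v9 = True, v10 = False.
Every clause has at least one true literal under this assignment.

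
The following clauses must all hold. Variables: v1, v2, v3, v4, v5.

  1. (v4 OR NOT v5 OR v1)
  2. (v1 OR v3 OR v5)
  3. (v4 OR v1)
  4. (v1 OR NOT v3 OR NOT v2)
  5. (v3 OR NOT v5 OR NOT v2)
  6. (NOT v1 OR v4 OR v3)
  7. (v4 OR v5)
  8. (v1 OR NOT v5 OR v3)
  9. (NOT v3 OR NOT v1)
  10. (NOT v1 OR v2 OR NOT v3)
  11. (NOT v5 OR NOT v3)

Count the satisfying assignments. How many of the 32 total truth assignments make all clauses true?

The models are:
  v1=0 v2=0 v3=1 v4=1 v5=0
  v1=1 v2=0 v3=0 v4=1 v5=0
  v1=1 v2=0 v3=0 v4=1 v5=1
  v1=1 v2=1 v3=0 v4=1 v5=0
That's 4 in total.

4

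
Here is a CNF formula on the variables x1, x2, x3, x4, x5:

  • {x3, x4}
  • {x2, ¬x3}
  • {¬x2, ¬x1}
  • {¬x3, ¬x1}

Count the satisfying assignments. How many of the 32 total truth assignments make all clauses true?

Split on x3, then x1.
  x3=1, x1=1: a clause becomes empty — 0.
  x3=1, x1=0: remaining (x2,x4,x5) ∈ {(1,0,0); (1,0,1); (1,1,0); (1,1,1)} — 4.
  x3=0, x1=1: remaining (x2,x4,x5) ∈ {(0,1,0); (0,1,1)} — 2.
  x3=0, x1=0: remaining (x2,x4,x5) ∈ {(0,1,0); (0,1,1); (1,1,0); (1,1,1)} — 4.
Total: 0 + 4 + 2 + 4 = 10.

10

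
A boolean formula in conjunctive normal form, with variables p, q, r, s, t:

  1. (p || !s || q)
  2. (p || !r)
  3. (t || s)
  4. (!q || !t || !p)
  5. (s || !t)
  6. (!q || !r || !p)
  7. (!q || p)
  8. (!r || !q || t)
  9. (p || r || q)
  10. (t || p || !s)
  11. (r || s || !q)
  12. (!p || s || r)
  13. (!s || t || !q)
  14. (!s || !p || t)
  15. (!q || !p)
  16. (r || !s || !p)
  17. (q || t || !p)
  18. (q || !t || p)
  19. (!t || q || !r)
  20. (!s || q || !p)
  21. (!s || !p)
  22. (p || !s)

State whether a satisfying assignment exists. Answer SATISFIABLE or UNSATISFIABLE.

p = True:
  propagation gives q=False, t=True, s=True; an empty clause results — contradiction.
p = False:
  propagation gives r=False, q=False; an empty clause results — contradiction.
Every branch closes, so no satisfying assignment exists.

UNSATISFIABLE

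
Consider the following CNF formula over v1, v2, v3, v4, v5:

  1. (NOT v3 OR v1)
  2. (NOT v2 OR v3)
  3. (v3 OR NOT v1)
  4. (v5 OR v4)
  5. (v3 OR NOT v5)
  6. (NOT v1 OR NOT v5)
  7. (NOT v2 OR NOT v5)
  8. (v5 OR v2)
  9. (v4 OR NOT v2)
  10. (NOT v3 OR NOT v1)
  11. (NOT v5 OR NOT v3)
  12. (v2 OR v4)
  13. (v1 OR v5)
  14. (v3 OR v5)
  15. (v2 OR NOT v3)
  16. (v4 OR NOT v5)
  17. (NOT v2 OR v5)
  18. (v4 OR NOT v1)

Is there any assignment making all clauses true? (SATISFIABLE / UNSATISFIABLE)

UNSATISFIABLE

v5 = True:
  propagation gives v3=True; an empty clause results — contradiction.
v5 = False:
  propagation gives v4=True, v2=True; an empty clause results — contradiction.
Every branch closes, so no satisfying assignment exists.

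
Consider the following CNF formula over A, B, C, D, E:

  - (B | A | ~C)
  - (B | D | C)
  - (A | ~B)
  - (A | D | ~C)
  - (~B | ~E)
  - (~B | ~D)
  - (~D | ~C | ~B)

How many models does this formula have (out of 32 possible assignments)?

Case analysis on B and C:
  B=1, C=1: remaining (A,D,E) ∈ {(1,0,0)} — 1.
  B=1, C=0: remaining (A,D,E) ∈ {(1,0,0)} — 1.
  B=0, C=1: remaining (A,D,E) ∈ {(1,0,0); (1,0,1); (1,1,0); (1,1,1)} — 4.
  B=0, C=0: remaining (A,D,E) ∈ {(0,1,0); (0,1,1); (1,1,0); (1,1,1)} — 4.
Total: 1 + 1 + 4 + 4 = 10.

10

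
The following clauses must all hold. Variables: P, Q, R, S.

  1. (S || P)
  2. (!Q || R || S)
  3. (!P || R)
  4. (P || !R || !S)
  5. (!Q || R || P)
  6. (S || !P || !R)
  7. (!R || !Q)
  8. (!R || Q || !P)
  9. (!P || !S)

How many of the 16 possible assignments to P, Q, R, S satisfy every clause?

The models are:
  P=0 Q=0 R=0 S=1
Count: 1.

1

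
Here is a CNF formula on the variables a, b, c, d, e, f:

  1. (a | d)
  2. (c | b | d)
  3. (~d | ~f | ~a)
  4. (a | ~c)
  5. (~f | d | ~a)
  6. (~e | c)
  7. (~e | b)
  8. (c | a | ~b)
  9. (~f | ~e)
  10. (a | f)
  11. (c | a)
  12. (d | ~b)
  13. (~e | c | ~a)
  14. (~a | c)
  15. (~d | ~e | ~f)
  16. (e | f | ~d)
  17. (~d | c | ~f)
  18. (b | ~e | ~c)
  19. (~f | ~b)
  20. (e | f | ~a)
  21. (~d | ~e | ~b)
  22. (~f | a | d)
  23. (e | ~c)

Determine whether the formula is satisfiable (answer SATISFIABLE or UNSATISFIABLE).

a = True:
  propagation gives c=True, e=True, b=True, f=False; an empty clause results — contradiction.
a = False:
  propagation gives d=True, c=False; an empty clause results — contradiction.
Every branch closes, so no satisfying assignment exists.

UNSATISFIABLE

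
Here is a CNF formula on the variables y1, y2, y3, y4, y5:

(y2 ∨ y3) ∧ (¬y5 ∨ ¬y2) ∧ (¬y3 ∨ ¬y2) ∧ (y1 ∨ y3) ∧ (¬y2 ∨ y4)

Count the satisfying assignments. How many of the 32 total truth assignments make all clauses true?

Split on y2, then y3.
  y2=1, y3=1: a clause becomes empty — 0.
  y2=1, y3=0: remaining (y1,y4,y5) ∈ {(1,1,0)} — 1.
  y2=0, y3=1: y1, y4, y5 free → 2^3 = 8.
  y2=0, y3=0: a clause becomes empty — 0.
Total: 0 + 1 + 8 + 0 = 9.

9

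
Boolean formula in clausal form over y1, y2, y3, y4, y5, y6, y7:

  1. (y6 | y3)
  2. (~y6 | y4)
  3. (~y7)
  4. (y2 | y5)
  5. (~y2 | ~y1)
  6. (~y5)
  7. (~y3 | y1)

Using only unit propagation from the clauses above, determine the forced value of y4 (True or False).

Unit clause (~y7) sets y7 = False.
(~y5) is a unit clause: y5 = False.
From (y5 | y2) and y5 = False: y2 = True.
From (~y2 | ~y1) and y2 = True: y1 = False.
(~y3 | y1): since y1 = False, the clause reduces to (~y3). y3 = False.
(y6 | y3): since y3 = False, the clause reduces to (y6). y6 = True.
(~y6 | y4) with y6 = True leaves only y4, so y4 = True.

True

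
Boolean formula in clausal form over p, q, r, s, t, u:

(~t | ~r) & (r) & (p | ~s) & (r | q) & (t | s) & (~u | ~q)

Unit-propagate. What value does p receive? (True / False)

True

Unit clause (r) sets r = True.
From (~r | ~t) and r = True: t = False.
(t | s): since t = False, the clause reduces to (s). s = True.
From (p | ~s) and s = True: p = True.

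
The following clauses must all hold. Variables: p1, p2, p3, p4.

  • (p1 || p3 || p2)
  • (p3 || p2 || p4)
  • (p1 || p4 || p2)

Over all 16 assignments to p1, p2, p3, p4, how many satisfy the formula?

Split on p2, then p1.
  p2=T, p1=T: remaining (p3,p4) ∈ {(F,F); (F,T); (T,F); (T,T)} — 4.
  p2=T, p1=F: remaining (p3,p4) ∈ {(F,F); (F,T); (T,F); (T,T)} — 4.
  p2=F, p1=T: remaining (p3,p4) ∈ {(F,T); (T,F); (T,T)} — 3.
  p2=F, p1=F: remaining (p3,p4) ∈ {(T,T)} — 1.
Total: 4 + 4 + 3 + 1 = 12.

12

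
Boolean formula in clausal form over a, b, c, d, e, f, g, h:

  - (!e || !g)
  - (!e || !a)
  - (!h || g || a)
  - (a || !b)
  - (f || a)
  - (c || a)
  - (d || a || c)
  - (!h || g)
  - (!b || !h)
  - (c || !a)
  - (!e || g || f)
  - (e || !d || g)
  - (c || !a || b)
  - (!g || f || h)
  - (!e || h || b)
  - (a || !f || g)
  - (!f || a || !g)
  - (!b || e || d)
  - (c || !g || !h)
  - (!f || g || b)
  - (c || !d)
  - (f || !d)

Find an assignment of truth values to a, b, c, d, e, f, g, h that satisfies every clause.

a=True, b=False, c=True, d=True, e=False, f=True, g=True, h=True

Check each clause:
  1. (!e || !g) — !e is true.
  2. (!a || !e) — !e is true.
  3. (!h || g || a) — a is true.
  4. (a || !b) — a is true.
  5. (a || f) — a is true.
  6. (c || a) — a is true.
  7. (c || a || d) — a is true.
  8. (g || !h) — g is true.
  9. (!b || !h) — !b is true.
  10. (!a || c) — c is true.
  11. (g || !e || f) — !e is true.
  12. (e || !d || g) — g is true.
  13. (b || !a || c) — c is true.
  14. (!g || h || f) — h is true.
  15. (b || !e || h) — h is true.
  16. (!f || a || g) — a is true.
  17. (!f || a || !g) — a is true.
  18. (d || e || !b) — d is true.
  19. (!h || !g || c) — c is true.
  20. (!f || g || b) — g is true.
  21. (!d || c) — c is true.
  22. (!d || f) — f is true.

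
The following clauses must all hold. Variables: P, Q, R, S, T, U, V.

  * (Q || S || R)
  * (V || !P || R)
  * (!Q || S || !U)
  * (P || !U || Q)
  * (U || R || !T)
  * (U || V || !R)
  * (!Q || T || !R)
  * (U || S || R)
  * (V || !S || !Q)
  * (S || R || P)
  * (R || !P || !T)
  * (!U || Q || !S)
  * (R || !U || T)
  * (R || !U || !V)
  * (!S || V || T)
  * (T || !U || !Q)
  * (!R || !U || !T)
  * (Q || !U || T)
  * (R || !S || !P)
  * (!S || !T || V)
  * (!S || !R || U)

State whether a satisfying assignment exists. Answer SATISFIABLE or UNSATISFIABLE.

Try P = False.
The remaining clauses are satisfied by Q = False, R = False, S = True, T = False, U = False, V = True.
Every clause has at least one true literal under this assignment.
So P = False, Q = False, R = False, S = True, T = False, U = False, V = True is a satisfying assignment.

SATISFIABLE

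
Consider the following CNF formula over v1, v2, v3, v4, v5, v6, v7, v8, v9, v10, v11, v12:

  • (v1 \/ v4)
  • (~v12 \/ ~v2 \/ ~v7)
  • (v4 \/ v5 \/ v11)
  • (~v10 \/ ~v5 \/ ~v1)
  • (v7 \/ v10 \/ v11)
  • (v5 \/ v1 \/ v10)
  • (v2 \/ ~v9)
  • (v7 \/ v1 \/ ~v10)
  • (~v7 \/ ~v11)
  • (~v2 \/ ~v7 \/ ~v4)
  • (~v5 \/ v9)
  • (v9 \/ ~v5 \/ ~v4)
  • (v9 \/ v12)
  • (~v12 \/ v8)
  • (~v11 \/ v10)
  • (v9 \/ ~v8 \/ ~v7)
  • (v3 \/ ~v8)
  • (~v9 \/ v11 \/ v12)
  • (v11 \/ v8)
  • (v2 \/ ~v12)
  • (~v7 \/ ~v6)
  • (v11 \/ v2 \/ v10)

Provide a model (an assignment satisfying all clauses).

v1 = True  v2 = True  v3 = False  v4 = False  v5 = False  v6 = True  v7 = False  v8 = False  v9 = True  v10 = True  v11 = True  v12 = False

Check each clause:
  1. (v4 \/ v1) — v1 is true.
  2. (~v7 \/ ~v2 \/ ~v12) — ~v7 is true.
  3. (v11 \/ v4 \/ v5) — v11 is true.
  4. (~v5 \/ ~v1 \/ ~v10) — ~v5 is true.
  5. (v11 \/ v7 \/ v10) — v10 is true.
  6. (v10 \/ v5 \/ v1) — v1 is true.
  7. (v2 \/ ~v9) — v2 is true.
  8. (~v10 \/ v1 \/ v7) — v1 is true.
  9. (~v11 \/ ~v7) — ~v7 is true.
  10. (~v4 \/ ~v2 \/ ~v7) — ~v7 is true.
  11. (~v5 \/ v9) — v9 is true.
  12. (~v5 \/ v9 \/ ~v4) — v9 is true.
  13. (v9 \/ v12) — v9 is true.
  14. (~v12 \/ v8) — ~v12 is true.
  15. (v10 \/ ~v11) — v10 is true.
  16. (~v7 \/ v9 \/ ~v8) — ~v8 is true.
  17. (~v8 \/ v3) — ~v8 is true.
  18. (v12 \/ ~v9 \/ v11) — v11 is true.
  19. (v11 \/ v8) — v11 is true.
  20. (~v12 \/ v2) — v2 is true.
  21. (~v6 \/ ~v7) — ~v7 is true.
  22. (v10 \/ v2 \/ v11) — v10 is true.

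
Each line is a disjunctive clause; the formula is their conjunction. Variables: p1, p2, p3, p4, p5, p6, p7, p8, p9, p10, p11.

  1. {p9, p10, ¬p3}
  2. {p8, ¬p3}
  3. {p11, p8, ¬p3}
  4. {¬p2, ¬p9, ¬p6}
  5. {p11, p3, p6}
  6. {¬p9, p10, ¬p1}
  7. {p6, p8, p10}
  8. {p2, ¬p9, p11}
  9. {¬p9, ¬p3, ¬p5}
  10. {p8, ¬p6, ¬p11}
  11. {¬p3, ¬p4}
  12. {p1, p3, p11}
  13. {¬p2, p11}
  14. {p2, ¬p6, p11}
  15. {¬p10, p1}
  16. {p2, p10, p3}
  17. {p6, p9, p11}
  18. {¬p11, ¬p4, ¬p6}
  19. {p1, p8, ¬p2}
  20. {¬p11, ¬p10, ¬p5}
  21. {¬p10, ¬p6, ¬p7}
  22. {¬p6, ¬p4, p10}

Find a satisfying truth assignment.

p1 = True  p2 = True  p3 = False  p4 = True  p5 = False  p6 = False  p7 = True  p8 = True  p9 = False  p10 = True  p11 = True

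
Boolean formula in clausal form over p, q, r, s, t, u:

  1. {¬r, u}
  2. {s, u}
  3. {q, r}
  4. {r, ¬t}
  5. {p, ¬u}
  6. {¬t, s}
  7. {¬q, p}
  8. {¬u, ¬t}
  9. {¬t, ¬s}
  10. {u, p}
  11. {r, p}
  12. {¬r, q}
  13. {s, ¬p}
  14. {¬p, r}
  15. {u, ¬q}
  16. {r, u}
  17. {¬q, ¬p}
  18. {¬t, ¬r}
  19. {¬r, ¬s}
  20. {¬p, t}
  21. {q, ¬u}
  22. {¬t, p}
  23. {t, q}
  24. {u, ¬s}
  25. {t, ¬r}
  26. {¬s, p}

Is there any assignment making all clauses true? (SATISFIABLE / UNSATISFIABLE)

p = True:
  propagation gives s=True, t=False; an empty clause results — contradiction.
p = False:
  propagation gives u=False; an empty clause results — contradiction.
Every branch closes, so no satisfying assignment exists.

UNSATISFIABLE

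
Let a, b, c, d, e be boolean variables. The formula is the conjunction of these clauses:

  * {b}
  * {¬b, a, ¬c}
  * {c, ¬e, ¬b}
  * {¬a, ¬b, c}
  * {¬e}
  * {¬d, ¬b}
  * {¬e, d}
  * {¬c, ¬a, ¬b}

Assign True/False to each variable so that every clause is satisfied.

a = F  b = T  c = F  d = F  e = F

Check each clause:
  1. {b} — b is true.
  2. {¬c, a, ¬b} — ¬c is true.
  3. {¬e, c, ¬b} — ¬e is true.
  4. {c, ¬a, ¬b} — ¬a is true.
  5. {¬e} — ¬e is true.
  6. {¬b, ¬d} — ¬d is true.
  7. {¬e, d} — ¬e is true.
  8. {¬b, ¬a, ¬c} — ¬c is true.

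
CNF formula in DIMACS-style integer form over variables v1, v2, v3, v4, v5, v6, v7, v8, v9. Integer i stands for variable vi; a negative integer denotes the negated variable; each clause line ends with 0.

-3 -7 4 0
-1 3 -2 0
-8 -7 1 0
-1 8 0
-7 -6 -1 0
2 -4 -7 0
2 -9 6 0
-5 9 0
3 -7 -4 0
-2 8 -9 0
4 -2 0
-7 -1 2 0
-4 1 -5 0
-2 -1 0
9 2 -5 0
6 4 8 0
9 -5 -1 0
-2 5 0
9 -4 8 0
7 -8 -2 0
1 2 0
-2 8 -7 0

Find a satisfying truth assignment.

v1 = T, v2 = F, v3 = T, v4 = T, v5 = F, v6 = T, v7 = F, v8 = T, v9 = F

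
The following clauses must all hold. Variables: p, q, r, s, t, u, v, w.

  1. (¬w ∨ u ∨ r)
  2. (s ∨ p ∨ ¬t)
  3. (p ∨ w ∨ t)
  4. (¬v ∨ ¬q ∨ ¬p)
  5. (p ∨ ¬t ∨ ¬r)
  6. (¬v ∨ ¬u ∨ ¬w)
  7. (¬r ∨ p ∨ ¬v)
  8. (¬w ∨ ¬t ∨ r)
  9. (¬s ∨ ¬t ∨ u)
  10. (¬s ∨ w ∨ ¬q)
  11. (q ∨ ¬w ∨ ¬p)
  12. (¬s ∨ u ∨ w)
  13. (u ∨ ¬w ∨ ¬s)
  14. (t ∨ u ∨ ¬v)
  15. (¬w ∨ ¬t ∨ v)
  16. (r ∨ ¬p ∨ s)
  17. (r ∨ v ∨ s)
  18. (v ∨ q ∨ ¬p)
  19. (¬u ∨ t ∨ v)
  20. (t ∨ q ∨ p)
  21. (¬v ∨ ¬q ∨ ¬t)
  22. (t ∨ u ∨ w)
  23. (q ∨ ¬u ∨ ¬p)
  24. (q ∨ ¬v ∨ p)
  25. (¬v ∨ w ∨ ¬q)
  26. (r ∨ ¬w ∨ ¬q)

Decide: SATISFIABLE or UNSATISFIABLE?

SATISFIABLE

Set p = False and propagate.
Branch on q: take q = False.
  then t is forced to True.
  then s is forced to True.
  then r is forced to False.
  then w is forced to False.
  then u is forced to True.
  then v is forced to False.
Every clause has at least one true literal under this assignment.
So p=False, q=False, r=False, s=True, t=True, u=True, v=False, w=False is a satisfying assignment.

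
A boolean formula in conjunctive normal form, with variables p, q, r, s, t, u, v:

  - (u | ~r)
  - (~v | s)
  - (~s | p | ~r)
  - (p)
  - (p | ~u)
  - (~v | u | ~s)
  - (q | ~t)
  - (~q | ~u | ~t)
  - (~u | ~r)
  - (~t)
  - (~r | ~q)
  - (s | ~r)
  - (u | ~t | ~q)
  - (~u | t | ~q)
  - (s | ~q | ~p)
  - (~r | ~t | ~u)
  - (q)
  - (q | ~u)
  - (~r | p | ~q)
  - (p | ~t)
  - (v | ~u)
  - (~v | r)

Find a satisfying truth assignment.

The clause (p) is unit: p must be True.
The clause (~t) is unit: t must be False.
The clause (q) is unit: q must be True.
Unit propagation: (~r) forces r = False.
The clause (~u) is unit: u must be False.
(s) is a unit clause, so s = True.
Unit propagation: (~v) forces v = False.
Every clause has at least one true literal under this assignment.

p = 1  q = 1  r = 0  s = 1  t = 0  u = 0  v = 0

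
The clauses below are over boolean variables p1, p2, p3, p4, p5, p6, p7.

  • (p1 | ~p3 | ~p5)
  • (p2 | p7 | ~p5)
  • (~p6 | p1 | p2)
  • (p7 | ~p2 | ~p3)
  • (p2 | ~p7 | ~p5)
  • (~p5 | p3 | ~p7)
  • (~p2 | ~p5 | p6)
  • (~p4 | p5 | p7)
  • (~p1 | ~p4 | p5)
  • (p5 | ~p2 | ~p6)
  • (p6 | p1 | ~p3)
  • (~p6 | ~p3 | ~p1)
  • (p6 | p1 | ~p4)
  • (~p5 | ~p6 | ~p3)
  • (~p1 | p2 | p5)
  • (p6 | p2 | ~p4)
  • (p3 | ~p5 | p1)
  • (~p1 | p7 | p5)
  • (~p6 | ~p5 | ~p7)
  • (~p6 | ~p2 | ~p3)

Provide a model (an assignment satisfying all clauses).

p1 = F, p2 = T, p3 = F, p4 = F, p5 = F, p6 = F, p7 = F

p4 occurs only negated in the remaining clauses — set p4 = False.
Try p1 = False.
Try p2 = True.
Try p3 = False.
  then p5 is forced to False.
  then p6 is forced to False.
p7 is now unconstrained; take p7 = False.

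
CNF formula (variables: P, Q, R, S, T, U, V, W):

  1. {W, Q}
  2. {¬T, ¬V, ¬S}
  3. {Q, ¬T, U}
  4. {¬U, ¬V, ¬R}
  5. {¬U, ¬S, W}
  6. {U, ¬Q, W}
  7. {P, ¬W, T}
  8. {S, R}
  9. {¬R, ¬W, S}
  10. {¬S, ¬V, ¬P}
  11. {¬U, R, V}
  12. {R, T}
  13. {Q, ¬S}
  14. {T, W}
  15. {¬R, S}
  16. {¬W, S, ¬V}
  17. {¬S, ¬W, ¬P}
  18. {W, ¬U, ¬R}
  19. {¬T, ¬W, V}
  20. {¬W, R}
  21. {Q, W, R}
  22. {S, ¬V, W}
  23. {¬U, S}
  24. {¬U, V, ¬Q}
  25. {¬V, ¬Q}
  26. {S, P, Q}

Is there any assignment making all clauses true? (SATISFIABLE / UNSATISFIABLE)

W = True:
  propagation gives R=True, S=True, Q=True, P=False; an empty clause results — contradiction.
W = False:
  propagation gives Q=True, U=True, S=False; an empty clause results — contradiction.
Every branch closes, so no satisfying assignment exists.

UNSATISFIABLE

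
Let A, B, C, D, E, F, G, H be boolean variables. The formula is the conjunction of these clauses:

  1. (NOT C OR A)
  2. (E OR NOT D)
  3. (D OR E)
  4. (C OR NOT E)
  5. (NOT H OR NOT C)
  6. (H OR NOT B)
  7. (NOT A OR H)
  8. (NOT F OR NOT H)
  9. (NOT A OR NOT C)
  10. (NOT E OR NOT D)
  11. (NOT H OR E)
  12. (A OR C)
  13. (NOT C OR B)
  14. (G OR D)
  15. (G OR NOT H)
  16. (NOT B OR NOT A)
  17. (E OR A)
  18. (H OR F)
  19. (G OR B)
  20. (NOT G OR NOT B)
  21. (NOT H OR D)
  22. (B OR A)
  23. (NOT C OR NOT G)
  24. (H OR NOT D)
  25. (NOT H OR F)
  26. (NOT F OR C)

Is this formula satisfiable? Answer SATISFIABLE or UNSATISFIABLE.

H = True:
  propagation gives C=False, E=False; an empty clause results — contradiction.
H = False:
  propagation gives B=False, A=False; an empty clause results — contradiction.
Every branch closes, so no satisfying assignment exists.

UNSATISFIABLE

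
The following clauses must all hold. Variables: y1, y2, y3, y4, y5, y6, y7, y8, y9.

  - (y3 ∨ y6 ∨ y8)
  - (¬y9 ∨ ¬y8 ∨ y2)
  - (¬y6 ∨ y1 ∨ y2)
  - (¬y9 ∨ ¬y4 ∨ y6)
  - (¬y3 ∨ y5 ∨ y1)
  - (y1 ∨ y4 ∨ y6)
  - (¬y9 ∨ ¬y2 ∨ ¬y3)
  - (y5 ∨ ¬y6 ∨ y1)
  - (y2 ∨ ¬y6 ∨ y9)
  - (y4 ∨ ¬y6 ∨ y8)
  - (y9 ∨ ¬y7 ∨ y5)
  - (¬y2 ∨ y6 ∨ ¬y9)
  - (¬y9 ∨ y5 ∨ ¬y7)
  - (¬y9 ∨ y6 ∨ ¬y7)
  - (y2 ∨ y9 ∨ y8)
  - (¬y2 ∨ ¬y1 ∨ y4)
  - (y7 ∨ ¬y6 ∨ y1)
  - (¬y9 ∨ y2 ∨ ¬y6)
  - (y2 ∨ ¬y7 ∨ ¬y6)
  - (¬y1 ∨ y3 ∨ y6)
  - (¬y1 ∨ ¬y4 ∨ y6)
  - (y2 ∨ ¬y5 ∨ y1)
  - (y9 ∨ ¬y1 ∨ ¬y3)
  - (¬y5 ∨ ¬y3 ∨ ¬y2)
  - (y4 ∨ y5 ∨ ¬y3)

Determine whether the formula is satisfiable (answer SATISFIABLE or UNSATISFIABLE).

SATISFIABLE

Set y1 = True and propagate.
Set y2 = True and propagate.
  then y4 is forced to True.
  then y6 is forced to True.
For the remaining variables, y3 = False, y5 = True, y7 = True, y8 = True, y9 = True works.
So y1=1, y2=1, y3=0, y4=1, y5=1, y6=1, y7=1, y8=1, y9=1 is a satisfying assignment.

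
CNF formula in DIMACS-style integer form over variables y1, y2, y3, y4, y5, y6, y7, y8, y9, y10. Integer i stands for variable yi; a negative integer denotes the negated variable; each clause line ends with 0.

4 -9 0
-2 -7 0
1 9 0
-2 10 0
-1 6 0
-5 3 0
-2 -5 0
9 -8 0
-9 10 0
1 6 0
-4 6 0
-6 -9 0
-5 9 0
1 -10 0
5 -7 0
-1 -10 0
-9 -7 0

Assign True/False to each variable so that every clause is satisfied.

y1=True, y2=False, y3=False, y4=True, y5=False, y6=True, y7=False, y8=False, y9=False, y10=False

Check each clause:
  1. (¬y9 ∨ y4) — y4 is true.
  2. (¬y2 ∨ ¬y7) — ¬y7 is true.
  3. (y9 ∨ y1) — y1 is true.
  4. (y10 ∨ ¬y2) — ¬y2 is true.
  5. (¬y1 ∨ y6) — y6 is true.
  6. (y3 ∨ ¬y5) — ¬y5 is true.
  7. (¬y5 ∨ ¬y2) — ¬y5 is true.
  8. (y9 ∨ ¬y8) — ¬y8 is true.
  9. (¬y9 ∨ y10) — ¬y9 is true.
  10. (y6 ∨ y1) — y1 is true.
  11. (y6 ∨ ¬y4) — y6 is true.
  12. (¬y9 ∨ ¬y6) — ¬y9 is true.
  13. (y9 ∨ ¬y5) — ¬y5 is true.
  14. (¬y10 ∨ y1) — y1 is true.
  15. (y5 ∨ ¬y7) — ¬y7 is true.
  16. (¬y10 ∨ ¬y1) — ¬y10 is true.
  17. (¬y9 ∨ ¬y7) — ¬y7 is true.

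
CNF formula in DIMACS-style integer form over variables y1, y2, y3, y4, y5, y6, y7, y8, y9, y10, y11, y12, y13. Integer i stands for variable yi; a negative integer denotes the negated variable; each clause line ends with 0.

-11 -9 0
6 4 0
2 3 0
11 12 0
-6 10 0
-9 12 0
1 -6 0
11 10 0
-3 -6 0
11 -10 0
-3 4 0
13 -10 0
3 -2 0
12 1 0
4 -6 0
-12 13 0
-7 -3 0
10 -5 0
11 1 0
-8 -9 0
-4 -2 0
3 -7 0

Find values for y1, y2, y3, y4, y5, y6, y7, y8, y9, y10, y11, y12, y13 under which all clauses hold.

y1 = False  y2 = False  y3 = True  y4 = True  y5 = True  y6 = False  y7 = False  y8 = False  y9 = False  y10 = True  y11 = True  y12 = True  y13 = True

Pure literal: y7 appears only negated; assign y7 = False.
Pure literal: y8 appears only negated; assign y8 = False.
Set y1 = False and propagate.
  then y6 is forced to False.
  then y4 is forced to True.
  then y12 is forced to True.
  then y13 is forced to True.
  then y11 is forced to True.
  then y9 is forced to False.
  then y2 is forced to False.
  then y3 is forced to True.
Try y5 = True.
  then y10 is forced to True.
Check each clause:
  1. (NOT y9 OR NOT y11) — NOT y9 is true.
  2. (y4 OR y6) — y4 is true.
  3. (y2 OR y3) — y3 is true.
  4. (y12 OR y11) — y11 is true.
  5. (NOT y6 OR y10) — NOT y6 is true.
  6. (y12 OR NOT y9) — y12 is true.
  7. (y1 OR NOT y6) — NOT y6 is true.
  8. (y10 OR y11) — y10 is true.
  9. (NOT y3 OR NOT y6) — NOT y6 is true.
  10. (y11 OR NOT y10) — y11 is true.
  11. (NOT y3 OR y4) — y4 is true.
  12. (y13 OR NOT y10) — y13 is true.
  13. (y3 OR NOT y2) — y3 is true.
  14. (y1 OR y12) — y12 is true.
  15. (NOT y6 OR y4) — NOT y6 is true.
  16. (y13 OR NOT y12) — y13 is true.
  17. (NOT y7 OR NOT y3) — NOT y7 is true.
  18. (NOT y5 OR y10) — y10 is true.
  19. (y1 OR y11) — y11 is true.
  20. (NOT y8 OR NOT y9) — NOT y8 is true.
  21. (NOT y2 OR NOT y4) — NOT y2 is true.
  22. (y3 OR NOT y7) — NOT y7 is true.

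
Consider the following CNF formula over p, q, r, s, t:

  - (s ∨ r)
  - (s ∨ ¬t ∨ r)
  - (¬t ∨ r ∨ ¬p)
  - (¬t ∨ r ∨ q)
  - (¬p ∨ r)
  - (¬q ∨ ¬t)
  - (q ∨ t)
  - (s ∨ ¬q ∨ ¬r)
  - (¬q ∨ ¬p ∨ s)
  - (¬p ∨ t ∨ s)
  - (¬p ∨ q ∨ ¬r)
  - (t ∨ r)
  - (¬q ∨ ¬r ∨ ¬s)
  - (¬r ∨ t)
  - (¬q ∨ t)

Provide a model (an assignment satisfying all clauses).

p=0  q=0  r=1  s=1  t=1

Check each clause:
  1. (s ∨ r) — r is true.
  2. (s ∨ ¬t ∨ r) — r is true.
  3. (¬t ∨ r ∨ ¬p) — r is true.
  4. (q ∨ ¬t ∨ r) — r is true.
  5. (r ∨ ¬p) — r is true.
  6. (¬q ∨ ¬t) — ¬q is true.
  7. (q ∨ t) — t is true.
  8. (s ∨ ¬r ∨ ¬q) — s is true.
  9. (s ∨ ¬p ∨ ¬q) — s is true.
  10. (s ∨ t ∨ ¬p) — s is true.
  11. (¬p ∨ ¬r ∨ q) — ¬p is true.
  12. (t ∨ r) — r is true.
  13. (¬s ∨ ¬r ∨ ¬q) — ¬q is true.
  14. (t ∨ ¬r) — t is true.
  15. (t ∨ ¬q) — t is true.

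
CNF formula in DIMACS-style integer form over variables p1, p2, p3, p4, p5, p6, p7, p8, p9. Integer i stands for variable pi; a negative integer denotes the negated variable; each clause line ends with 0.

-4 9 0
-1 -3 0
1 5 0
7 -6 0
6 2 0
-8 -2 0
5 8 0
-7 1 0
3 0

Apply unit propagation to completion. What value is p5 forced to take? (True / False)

Unit clause (p3) sets p3 = True.
In (NOT p3 OR NOT p1), NOT p3 is now false; NOT p1 must hold, so p1 = False.
(p5 OR p1) with p1 = False leaves only p5, so p5 = True.

True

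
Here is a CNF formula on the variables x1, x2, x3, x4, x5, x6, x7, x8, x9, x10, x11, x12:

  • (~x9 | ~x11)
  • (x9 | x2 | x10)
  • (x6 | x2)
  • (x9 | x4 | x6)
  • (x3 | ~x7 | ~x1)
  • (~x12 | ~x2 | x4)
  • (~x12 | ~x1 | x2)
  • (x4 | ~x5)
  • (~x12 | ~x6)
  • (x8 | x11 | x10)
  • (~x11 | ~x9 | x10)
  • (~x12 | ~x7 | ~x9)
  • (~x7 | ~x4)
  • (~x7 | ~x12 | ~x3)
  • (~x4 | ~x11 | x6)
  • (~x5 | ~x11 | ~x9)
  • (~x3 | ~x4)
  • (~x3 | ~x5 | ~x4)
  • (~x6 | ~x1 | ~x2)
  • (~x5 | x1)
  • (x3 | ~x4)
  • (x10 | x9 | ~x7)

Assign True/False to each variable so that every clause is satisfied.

Pure literal: x5 appears only negated; assign x5 = False.
Pure literal: x10 appears only positively; assign x10 = True.
Branch on x1: take x1 = False.
For the remaining variables, x2 = True, x3 = True, x4 = False, x6 = True, x7 = True, x8 = False, x9 = False, x11 = True, x12 = False works.

x1=F  x2=T  x3=T  x4=F  x5=F  x6=T  x7=T  x8=F  x9=F  x10=T  x11=T  x12=F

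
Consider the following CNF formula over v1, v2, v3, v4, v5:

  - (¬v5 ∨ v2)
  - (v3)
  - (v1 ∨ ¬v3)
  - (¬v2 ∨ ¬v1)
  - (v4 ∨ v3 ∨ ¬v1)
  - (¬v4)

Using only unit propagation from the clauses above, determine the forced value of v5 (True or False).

(v3) is a unit clause: v3 = True.
(¬v3 ∨ v1) with v3 = True leaves only v1, so v1 = True.
From (¬v2 ∨ ¬v1) and v1 = True: v2 = False.
(v2 ∨ ¬v5): since v2 = False, the clause reduces to (¬v5). v5 = False.

False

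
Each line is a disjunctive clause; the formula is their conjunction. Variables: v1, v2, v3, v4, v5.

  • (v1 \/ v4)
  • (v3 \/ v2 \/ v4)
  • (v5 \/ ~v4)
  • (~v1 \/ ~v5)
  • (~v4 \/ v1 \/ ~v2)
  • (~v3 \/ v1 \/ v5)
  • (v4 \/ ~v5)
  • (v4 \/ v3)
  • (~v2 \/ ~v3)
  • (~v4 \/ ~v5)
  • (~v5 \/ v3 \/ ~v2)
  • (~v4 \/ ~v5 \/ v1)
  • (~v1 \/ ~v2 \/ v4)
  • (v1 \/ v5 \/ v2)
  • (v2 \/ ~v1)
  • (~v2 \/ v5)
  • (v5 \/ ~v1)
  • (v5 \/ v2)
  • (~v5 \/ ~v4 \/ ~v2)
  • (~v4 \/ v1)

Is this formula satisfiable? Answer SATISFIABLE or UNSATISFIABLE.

UNSATISFIABLE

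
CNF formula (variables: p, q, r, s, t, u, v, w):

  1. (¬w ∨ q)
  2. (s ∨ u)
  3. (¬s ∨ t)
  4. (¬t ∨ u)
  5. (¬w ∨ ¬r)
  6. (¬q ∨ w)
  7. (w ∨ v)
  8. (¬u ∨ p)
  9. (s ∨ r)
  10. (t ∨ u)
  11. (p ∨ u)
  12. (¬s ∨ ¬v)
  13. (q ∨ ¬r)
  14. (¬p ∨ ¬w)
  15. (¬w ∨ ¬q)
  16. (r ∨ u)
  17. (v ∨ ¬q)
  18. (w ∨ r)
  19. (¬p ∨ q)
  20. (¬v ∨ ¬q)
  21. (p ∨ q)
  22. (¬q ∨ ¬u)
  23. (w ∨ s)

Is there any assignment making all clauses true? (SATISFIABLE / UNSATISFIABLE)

q = True:
  propagation gives w=True; an empty clause results — contradiction.
q = False:
  propagation gives w=False, v=True, s=False; an empty clause results — contradiction.
Every branch closes, so no satisfying assignment exists.

UNSATISFIABLE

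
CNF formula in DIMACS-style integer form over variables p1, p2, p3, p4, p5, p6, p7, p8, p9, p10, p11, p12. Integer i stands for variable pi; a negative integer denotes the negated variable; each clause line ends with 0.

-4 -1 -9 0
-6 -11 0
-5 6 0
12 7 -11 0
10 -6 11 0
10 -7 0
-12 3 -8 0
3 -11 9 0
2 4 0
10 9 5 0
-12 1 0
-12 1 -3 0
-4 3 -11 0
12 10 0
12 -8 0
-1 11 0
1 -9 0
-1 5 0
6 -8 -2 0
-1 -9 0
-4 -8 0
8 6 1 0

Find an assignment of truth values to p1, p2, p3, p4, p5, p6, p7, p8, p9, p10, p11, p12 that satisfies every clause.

p1=False, p2=True, p3=False, p4=False, p5=False, p6=True, p7=False, p8=False, p9=False, p10=True, p11=False, p12=False

p10 occurs only positively in the remaining clauses — set p10 = True.
Branch on p1: take p1 = False.
  then p12 is forced to False.
  then p8 is forced to False.
  then p9 is forced to False.
  then p6 is forced to True.
  then p11 is forced to False.
Set p2 = True and propagate.
p3, p4, p5, p7 are now unconstrained; take p3 = False, p4 = False, p5 = False, p7 = False.
Every clause has at least one true literal under this assignment.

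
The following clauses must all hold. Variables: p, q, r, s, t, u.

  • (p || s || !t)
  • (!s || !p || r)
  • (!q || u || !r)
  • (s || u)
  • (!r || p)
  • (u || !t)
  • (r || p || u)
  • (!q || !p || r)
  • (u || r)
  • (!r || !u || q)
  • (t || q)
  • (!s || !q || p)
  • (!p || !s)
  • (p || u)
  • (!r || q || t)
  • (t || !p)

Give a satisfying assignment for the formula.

Try p = False.
  then r is forced to False.
  then u is forced to True.
Set q = False and propagate.
  then t is forced to True.
  then s is forced to True.

p = F, q = F, r = F, s = T, t = T, u = T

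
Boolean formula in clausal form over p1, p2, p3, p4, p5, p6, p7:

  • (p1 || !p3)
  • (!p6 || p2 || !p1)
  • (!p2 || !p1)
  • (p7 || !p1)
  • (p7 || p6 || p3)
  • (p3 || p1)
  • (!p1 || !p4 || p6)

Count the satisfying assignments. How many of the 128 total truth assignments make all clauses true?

4

The models are:
  p1=T p2=F p3=F p4=F p5=F p6=F p7=T
  p1=T p2=F p3=F p4=F p5=T p6=F p7=T
  p1=T p2=F p3=T p4=F p5=F p6=F p7=T
  p1=T p2=F p3=T p4=F p5=T p6=F p7=T
That's 4 in total.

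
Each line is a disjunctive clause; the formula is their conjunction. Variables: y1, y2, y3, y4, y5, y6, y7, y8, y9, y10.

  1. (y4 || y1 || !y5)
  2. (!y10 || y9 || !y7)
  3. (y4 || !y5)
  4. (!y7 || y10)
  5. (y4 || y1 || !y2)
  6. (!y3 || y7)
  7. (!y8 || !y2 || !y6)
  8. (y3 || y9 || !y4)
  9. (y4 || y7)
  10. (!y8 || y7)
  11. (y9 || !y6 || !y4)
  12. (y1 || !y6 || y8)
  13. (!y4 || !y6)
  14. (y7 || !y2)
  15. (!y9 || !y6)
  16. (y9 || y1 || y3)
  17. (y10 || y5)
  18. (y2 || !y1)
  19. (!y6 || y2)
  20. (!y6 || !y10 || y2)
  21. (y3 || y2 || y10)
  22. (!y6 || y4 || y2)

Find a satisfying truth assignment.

y1=False, y2=False, y3=False, y4=True, y5=True, y6=False, y7=True, y8=False, y9=True, y10=True

Pure literal: y6 appears only negated; assign y6 = False.
Branch on y1: take y1 = False.
Branch on y2: take y2 = False.
For the remaining variables, y3 = False, y4 = True, y5 = True, y7 = True, y8 = False, y9 = True, y10 = True works.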